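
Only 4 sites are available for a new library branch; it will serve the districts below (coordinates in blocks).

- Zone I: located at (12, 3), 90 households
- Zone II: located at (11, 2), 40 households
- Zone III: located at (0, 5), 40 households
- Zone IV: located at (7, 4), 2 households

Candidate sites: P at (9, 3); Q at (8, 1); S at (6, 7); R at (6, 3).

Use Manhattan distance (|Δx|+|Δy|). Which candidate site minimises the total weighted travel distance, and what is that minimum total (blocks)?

Total weighted distance at each candidate:
  P (9, 3): total = 836
  Q (8, 1): total = 1188
  S (6, 7): total = 1628
  R (6, 3): total = 1104
Minimum is at P with total 836 blocks.

P, total 836 blocks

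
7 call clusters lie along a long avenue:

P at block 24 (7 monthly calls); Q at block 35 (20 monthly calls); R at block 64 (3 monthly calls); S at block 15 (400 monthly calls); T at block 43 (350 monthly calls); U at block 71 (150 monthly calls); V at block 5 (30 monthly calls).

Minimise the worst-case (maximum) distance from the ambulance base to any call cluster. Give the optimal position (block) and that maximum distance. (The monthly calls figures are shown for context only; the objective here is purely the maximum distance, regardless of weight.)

location 38, max distance 33

The 1-center on a line is the midpoint of the two extreme points: leftmost at 5, rightmost at 71.
Optimal location = (5 + 71)/2 = 38; maximum distance = (71 − 5)/2 = 33.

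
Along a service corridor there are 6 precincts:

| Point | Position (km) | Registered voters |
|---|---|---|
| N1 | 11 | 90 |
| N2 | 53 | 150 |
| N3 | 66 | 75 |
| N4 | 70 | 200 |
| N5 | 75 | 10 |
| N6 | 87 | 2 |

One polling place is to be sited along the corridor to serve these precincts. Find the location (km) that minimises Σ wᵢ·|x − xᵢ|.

For a sum of weighted absolute distances on a line, the optimum is the weighted median (not the mean). Total weight W = 527; half-weight = 263.5.
Sort by position and accumulate weight:
  km 11 (N1, w=90) → cum 90
  km 53 (N2, w=150) → cum 240
  km 66 (N3, w=75) → cum 315  ≥ 263.5 → median here
  km 70 (N4, w=200) → cum 515
  km 75 (N5, w=10) → cum 525
  km 87 (N6, w=2) → cum 527
Optimal location: km 66.

x = 66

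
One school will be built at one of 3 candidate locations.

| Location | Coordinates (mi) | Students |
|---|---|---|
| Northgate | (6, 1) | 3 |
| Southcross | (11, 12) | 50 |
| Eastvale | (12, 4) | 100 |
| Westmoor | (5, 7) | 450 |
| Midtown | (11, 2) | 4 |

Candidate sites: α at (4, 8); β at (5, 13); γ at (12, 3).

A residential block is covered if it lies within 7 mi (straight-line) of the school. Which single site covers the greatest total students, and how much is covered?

β, covering 500

Coverage radius r = 7 mi; a point is covered iff (Δx)²+(Δy)² ≤ 7² = 49.
  α (4, 8): covers {Westmoor} → 450
  β (5, 13): covers {Southcross, Westmoor} → 500
  γ (12, 3): covers {Northgate, Eastvale, Midtown} → 107
Maximum coverage at β: 500 students.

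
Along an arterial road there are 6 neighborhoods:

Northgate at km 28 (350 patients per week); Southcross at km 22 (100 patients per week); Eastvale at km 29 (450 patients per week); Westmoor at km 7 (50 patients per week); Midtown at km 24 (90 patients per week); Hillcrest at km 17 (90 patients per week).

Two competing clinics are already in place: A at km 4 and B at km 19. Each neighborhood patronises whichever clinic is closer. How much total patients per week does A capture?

50

The indifferent point is the midpoint (4+19)/2 = 11.5; neighborhoods left of it (closer to A at 4) go to A, those right go to B.
  Westmoor at 7 (w=50) → A
  Hillcrest at 17 (w=90) → B
  Southcross at 22 (w=100) → B
  Midtown at 24 (w=90) → B
  Northgate at 28 (w=350) → B
  Eastvale at 29 (w=450) → B
A captures 50; B captures 1080.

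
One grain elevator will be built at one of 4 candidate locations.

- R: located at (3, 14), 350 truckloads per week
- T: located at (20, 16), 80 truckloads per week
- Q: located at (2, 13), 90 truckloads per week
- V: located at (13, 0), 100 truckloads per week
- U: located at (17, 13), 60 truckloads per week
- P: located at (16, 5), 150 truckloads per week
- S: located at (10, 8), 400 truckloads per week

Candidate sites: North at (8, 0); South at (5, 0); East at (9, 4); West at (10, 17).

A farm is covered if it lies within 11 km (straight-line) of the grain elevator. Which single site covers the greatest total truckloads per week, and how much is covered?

Coverage radius r = 11 km; a point is covered iff (Δx)²+(Δy)² ≤ 11² = 121.
  North (8, 0): covers {V, P, S} → 650
  South (5, 0): covers {V, S} → 500
  East (9, 4): covers {V, P, S} → 650
  West (10, 17): covers {R, T, Q, U, S} → 980
Maximum coverage at West: 980 truckloads per week.

West, covering 980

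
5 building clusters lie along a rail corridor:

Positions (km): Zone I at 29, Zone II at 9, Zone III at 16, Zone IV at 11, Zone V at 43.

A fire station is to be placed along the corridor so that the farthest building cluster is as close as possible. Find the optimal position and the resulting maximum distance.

location 26, max distance 17

The 1-center on a line is the midpoint of the two extreme points: leftmost at 9, rightmost at 43.
Optimal location = (9 + 43)/2 = 26; maximum distance = (43 − 9)/2 = 17.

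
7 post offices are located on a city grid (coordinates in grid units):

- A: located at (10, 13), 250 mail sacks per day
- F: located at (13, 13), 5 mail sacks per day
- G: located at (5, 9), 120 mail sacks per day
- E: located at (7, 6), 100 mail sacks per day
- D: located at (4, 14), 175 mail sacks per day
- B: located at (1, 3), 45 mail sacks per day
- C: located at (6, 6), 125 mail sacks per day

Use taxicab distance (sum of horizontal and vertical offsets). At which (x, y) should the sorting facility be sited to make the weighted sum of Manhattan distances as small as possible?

(6, 13)

Manhattan distance separates: Σwᵢ(|x−xᵢ|+|y−yᵢ|) = Σwᵢ|x−xᵢ| + Σwᵢ|y−yᵢ|, so x and y are optimised independently as 1-D weighted medians.
Total weight W = 820; half = 410.
x-coordinate, sorted with cumulative weight:
  x=1 (B, w=45) cum 45
  x=4 (D, w=175) cum 220
  x=5 (G, w=120) cum 340
  x=6 (C, w=125) cum 465  ← median
  x=7 (E, w=100) cum 565
  x=10 (A, w=250) cum 815
  x=13 (F, w=5) cum 820
⇒ x* = 6
y-coordinate, sorted with cumulative weight:
  y=3 (B, w=45) cum 45
  y=6 (E, w=100) cum 145
  y=6 (C, w=125) cum 270
  y=9 (G, w=120) cum 390
  y=13 (A, w=250) cum 640  ← median
  y=13 (F, w=5) cum 645
  y=14 (D, w=175) cum 820
⇒ y* = 13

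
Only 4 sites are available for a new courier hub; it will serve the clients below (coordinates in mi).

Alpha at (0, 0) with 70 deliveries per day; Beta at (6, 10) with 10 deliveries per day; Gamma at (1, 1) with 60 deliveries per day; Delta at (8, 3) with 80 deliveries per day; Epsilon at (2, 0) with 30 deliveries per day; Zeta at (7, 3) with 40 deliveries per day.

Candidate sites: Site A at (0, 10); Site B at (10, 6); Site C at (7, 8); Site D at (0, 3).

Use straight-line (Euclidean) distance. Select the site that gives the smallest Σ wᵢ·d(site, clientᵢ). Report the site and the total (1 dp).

Total weighted distance at each candidate:
  Site A (0, 10): total = 2855.7
  Site B (10, 6): total = 2248.8
  Site C (7, 8): total = 2210.6
  Site D (0, 3): total = 1464.5
Minimum is at Site D with total 1464.5 mi.

Site D, total 1464.5 mi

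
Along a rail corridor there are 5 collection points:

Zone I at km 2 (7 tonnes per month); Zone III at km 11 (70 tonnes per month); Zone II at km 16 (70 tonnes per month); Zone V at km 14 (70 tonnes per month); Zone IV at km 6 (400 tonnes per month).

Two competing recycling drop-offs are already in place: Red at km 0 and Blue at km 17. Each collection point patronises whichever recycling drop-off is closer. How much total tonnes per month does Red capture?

The indifferent point is the midpoint (0+17)/2 = 8.5; collection points left of it (closer to Red at 0) go to Red, those right go to Blue.
  Zone I at 2 (w=7) → Red
  Zone IV at 6 (w=400) → Red
  Zone III at 11 (w=70) → Blue
  Zone V at 14 (w=70) → Blue
  Zone II at 16 (w=70) → Blue
Red captures 407; Blue captures 210.

407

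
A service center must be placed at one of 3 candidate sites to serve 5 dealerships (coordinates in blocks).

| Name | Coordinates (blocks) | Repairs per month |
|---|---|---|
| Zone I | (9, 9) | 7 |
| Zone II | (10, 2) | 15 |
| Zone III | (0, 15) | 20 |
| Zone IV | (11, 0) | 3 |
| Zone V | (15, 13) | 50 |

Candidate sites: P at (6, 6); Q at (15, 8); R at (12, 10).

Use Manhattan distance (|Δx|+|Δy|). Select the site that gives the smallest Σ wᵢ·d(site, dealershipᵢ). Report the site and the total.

R, total 851 blocks

Total weighted distance at each candidate:
  P (6, 6): total = 1295
  Q (15, 8): total = 940
  R (12, 10): total = 851
Minimum is at R with total 851 blocks.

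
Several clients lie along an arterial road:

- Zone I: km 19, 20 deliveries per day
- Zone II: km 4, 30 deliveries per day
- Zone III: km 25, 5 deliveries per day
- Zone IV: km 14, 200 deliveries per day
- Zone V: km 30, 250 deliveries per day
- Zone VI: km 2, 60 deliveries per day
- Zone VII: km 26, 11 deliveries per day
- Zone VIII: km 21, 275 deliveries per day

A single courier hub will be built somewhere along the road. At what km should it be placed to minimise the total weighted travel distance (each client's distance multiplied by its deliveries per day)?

x = 21

For a sum of weighted absolute distances on a line, the optimum is the weighted median (not the mean). Total weight W = 851; half-weight = 425.5.
Sort by position and accumulate weight:
  km 2 (Zone VI, w=60) → cum 60
  km 4 (Zone II, w=30) → cum 90
  km 14 (Zone IV, w=200) → cum 290
  km 19 (Zone I, w=20) → cum 310
  km 21 (Zone VIII, w=275) → cum 585  ≥ 425.5 → median here
  km 25 (Zone III, w=5) → cum 590
  km 26 (Zone VII, w=11) → cum 601
  km 30 (Zone V, w=250) → cum 851
Optimal location: km 21.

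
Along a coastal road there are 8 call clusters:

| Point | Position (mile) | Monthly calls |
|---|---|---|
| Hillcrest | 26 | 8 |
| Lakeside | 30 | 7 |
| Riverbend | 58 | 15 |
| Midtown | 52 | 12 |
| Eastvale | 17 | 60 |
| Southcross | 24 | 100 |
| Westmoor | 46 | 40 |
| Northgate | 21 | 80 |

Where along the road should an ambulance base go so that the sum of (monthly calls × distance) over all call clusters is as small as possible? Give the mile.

x = 24

For a sum of weighted absolute distances on a line, the optimum is the weighted median (not the mean). Total weight W = 322; half-weight = 161.
Sort by position and accumulate weight:
  mile 17 (Eastvale, w=60) → cum 60
  mile 21 (Northgate, w=80) → cum 140
  mile 24 (Southcross, w=100) → cum 240  ≥ 161 → median here
  mile 26 (Hillcrest, w=8) → cum 248
  mile 30 (Lakeside, w=7) → cum 255
  mile 46 (Westmoor, w=40) → cum 295
  mile 52 (Midtown, w=12) → cum 307
  mile 58 (Riverbend, w=15) → cum 322
Optimal location: mile 24.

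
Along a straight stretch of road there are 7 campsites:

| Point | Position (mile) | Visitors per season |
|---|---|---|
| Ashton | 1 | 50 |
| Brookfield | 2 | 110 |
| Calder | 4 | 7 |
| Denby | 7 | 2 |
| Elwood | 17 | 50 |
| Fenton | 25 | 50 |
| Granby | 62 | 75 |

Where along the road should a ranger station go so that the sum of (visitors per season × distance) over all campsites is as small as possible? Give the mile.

x = 17

For a sum of weighted absolute distances on a line, the optimum is the weighted median (not the mean). Total weight W = 344; half-weight = 172.
Sort by position and accumulate weight:
  mile 1 (Ashton, w=50) → cum 50
  mile 2 (Brookfield, w=110) → cum 160
  mile 4 (Calder, w=7) → cum 167
  mile 7 (Denby, w=2) → cum 169
  mile 17 (Elwood, w=50) → cum 219  ≥ 172 → median here
  mile 25 (Fenton, w=50) → cum 269
  mile 62 (Granby, w=75) → cum 344
Optimal location: mile 17.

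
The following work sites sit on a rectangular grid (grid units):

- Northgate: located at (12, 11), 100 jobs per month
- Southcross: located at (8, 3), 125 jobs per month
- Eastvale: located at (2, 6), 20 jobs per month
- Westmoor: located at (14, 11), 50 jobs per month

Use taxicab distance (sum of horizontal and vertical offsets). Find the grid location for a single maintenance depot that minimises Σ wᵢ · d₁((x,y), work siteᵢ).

(12, 11)

Manhattan distance separates: Σwᵢ(|x−xᵢ|+|y−yᵢ|) = Σwᵢ|x−xᵢ| + Σwᵢ|y−yᵢ|, so x and y are optimised independently as 1-D weighted medians.
Total weight W = 295; half = 147.5.
x-coordinate, sorted with cumulative weight:
  x=2 (Eastvale, w=20) cum 20
  x=8 (Southcross, w=125) cum 145
  x=12 (Northgate, w=100) cum 245  ← median
  x=14 (Westmoor, w=50) cum 295
⇒ x* = 12
y-coordinate, sorted with cumulative weight:
  y=3 (Southcross, w=125) cum 125
  y=6 (Eastvale, w=20) cum 145
  y=11 (Northgate, w=100) cum 245  ← median
  y=11 (Westmoor, w=50) cum 295
⇒ y* = 11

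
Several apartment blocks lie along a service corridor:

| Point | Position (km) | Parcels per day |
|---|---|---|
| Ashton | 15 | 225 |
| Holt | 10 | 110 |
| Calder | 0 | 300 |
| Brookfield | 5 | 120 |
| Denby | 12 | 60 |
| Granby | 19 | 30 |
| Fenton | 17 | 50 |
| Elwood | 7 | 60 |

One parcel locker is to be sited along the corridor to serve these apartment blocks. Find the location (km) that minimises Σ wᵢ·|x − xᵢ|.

For a sum of weighted absolute distances on a line, the optimum is the weighted median (not the mean). Total weight W = 955; half-weight = 477.5.
Sort by position and accumulate weight:
  km 0 (Calder, w=300) → cum 300
  km 5 (Brookfield, w=120) → cum 420
  km 7 (Elwood, w=60) → cum 480  ≥ 477.5 → median here
  km 10 (Holt, w=110) → cum 590
  km 12 (Denby, w=60) → cum 650
  km 15 (Ashton, w=225) → cum 875
  km 17 (Fenton, w=50) → cum 925
  km 19 (Granby, w=30) → cum 955
Optimal location: km 7.

x = 7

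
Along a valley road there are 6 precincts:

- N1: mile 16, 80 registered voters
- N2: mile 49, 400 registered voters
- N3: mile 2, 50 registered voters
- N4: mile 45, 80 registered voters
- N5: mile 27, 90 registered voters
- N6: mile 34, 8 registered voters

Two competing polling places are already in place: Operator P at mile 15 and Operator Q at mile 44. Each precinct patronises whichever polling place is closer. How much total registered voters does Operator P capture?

220

The indifferent point is the midpoint (15+44)/2 = 29.5; precincts left of it (closer to Operator P at 15) go to Operator P, those right go to Operator Q.
  N3 at 2 (w=50) → Operator P
  N1 at 16 (w=80) → Operator P
  N5 at 27 (w=90) → Operator P
  N6 at 34 (w=8) → Operator Q
  N4 at 45 (w=80) → Operator Q
  N2 at 49 (w=400) → Operator Q
Operator P captures 220; Operator Q captures 488.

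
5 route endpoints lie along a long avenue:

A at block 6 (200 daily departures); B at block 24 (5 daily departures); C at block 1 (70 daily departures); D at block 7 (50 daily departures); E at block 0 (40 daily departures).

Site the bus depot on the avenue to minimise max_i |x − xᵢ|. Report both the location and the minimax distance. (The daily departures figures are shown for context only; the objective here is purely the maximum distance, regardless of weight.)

The 1-center on a line is the midpoint of the two extreme points: leftmost at 0, rightmost at 24.
Optimal location = (0 + 24)/2 = 12; maximum distance = (24 − 0)/2 = 12.

location 12, max distance 12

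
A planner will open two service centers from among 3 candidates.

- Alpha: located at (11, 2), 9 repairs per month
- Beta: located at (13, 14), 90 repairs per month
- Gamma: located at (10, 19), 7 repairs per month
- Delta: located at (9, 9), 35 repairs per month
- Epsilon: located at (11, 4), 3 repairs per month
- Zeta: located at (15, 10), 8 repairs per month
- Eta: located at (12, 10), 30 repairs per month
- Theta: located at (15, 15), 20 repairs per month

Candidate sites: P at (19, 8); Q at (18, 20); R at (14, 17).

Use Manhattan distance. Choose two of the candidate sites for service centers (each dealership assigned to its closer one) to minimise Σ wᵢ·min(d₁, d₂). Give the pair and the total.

{P, R}, total 1327

Evaluate every pair (each demand assigned to the nearer of the two):
  {P, R}: total = 1327
  {Q, R}: total = 1461
  {P, Q}: total = 2078
Best pair: {P, R} with total 1327.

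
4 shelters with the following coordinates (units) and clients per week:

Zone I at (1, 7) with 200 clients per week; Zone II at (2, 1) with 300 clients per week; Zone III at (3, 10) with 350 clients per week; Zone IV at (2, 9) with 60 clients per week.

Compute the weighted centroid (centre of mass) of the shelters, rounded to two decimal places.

The minimiser of Σwᵢ‖p−pᵢ‖² is the weighted centroid p* = (Σwᵢpᵢ)/(Σwᵢ).
Σwᵢ = 910.
Σwᵢxᵢ = 200·1 + 300·2 + 350·3 + 60·2 = 1970.
Σwᵢyᵢ = 200·7 + 300·1 + 350·10 + 60·9 = 5740.
x* = 1970/910 = 2.16, y* = 5740/910 = 6.31.

(2.16, 6.31)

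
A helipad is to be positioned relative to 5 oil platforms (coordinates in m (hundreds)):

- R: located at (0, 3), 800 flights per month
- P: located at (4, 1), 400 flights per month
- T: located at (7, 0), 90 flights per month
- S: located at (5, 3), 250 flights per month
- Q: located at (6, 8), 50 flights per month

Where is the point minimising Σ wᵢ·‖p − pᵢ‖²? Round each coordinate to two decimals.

(2.38, 2.48)

The minimiser of Σwᵢ‖p−pᵢ‖² is the weighted centroid p* = (Σwᵢpᵢ)/(Σwᵢ).
Σwᵢ = 1590.
Σwᵢxᵢ = 800·0 + 400·4 + 90·7 + 250·5 + 50·6 = 3780.
Σwᵢyᵢ = 800·3 + 400·1 + 90·0 + 250·3 + 50·8 = 3950.
x* = 3780/1590 = 2.38, y* = 3950/1590 = 2.48.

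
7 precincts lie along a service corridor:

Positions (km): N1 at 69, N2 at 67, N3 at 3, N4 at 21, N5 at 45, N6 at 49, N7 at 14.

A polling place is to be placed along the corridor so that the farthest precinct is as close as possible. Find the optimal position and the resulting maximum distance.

The 1-center on a line is the midpoint of the two extreme points: leftmost at 3, rightmost at 69.
Optimal location = (3 + 69)/2 = 36; maximum distance = (69 − 3)/2 = 33.

location 36, max distance 33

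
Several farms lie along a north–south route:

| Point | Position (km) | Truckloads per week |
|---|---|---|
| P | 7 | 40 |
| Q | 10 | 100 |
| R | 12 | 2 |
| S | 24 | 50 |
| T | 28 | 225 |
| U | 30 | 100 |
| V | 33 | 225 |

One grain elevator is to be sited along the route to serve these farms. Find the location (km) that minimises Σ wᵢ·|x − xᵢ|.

For a sum of weighted absolute distances on a line, the optimum is the weighted median (not the mean). Total weight W = 742; half-weight = 371.
Sort by position and accumulate weight:
  km 7 (P, w=40) → cum 40
  km 10 (Q, w=100) → cum 140
  km 12 (R, w=2) → cum 142
  km 24 (S, w=50) → cum 192
  km 28 (T, w=225) → cum 417  ≥ 371 → median here
  km 30 (U, w=100) → cum 517
  km 33 (V, w=225) → cum 742
Optimal location: km 28.

x = 28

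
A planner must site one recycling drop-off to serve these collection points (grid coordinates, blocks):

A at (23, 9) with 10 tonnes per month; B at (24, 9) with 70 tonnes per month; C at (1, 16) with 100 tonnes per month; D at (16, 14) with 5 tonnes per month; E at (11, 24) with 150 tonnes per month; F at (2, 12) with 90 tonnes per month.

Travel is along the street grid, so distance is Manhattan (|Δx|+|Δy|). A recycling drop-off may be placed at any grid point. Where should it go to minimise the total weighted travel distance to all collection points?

(11, 16)

Manhattan distance separates: Σwᵢ(|x−xᵢ|+|y−yᵢ|) = Σwᵢ|x−xᵢ| + Σwᵢ|y−yᵢ|, so x and y are optimised independently as 1-D weighted medians.
Total weight W = 425; half = 212.5.
x-coordinate, sorted with cumulative weight:
  x=1 (C, w=100) cum 100
  x=2 (F, w=90) cum 190
  x=11 (E, w=150) cum 340  ← median
  x=16 (D, w=5) cum 345
  x=23 (A, w=10) cum 355
  x=24 (B, w=70) cum 425
⇒ x* = 11
y-coordinate, sorted with cumulative weight:
  y=9 (A, w=10) cum 10
  y=9 (B, w=70) cum 80
  y=12 (F, w=90) cum 170
  y=14 (D, w=5) cum 175
  y=16 (C, w=100) cum 275  ← median
  y=24 (E, w=150) cum 425
⇒ y* = 16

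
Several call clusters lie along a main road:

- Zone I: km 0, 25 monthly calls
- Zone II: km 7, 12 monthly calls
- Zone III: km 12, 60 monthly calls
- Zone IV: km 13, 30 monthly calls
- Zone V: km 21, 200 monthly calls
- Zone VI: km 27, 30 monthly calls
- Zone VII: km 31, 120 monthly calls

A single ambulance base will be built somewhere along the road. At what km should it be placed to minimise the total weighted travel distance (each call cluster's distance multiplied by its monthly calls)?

For a sum of weighted absolute distances on a line, the optimum is the weighted median (not the mean). Total weight W = 477; half-weight = 238.5.
Sort by position and accumulate weight:
  km 0 (Zone I, w=25) → cum 25
  km 7 (Zone II, w=12) → cum 37
  km 12 (Zone III, w=60) → cum 97
  km 13 (Zone IV, w=30) → cum 127
  km 21 (Zone V, w=200) → cum 327  ≥ 238.5 → median here
  km 27 (Zone VI, w=30) → cum 357
  km 31 (Zone VII, w=120) → cum 477
Optimal location: km 21.

x = 21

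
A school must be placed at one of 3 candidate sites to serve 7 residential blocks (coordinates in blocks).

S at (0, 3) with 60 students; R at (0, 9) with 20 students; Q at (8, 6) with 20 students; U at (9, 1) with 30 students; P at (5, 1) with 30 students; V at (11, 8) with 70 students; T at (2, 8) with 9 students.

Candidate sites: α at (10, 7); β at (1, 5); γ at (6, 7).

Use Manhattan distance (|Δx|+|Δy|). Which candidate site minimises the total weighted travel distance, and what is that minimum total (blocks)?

Total weighted distance at each candidate:
  α (10, 7): total = 1901
  β (1, 5): total = 1986
  γ (6, 7): total = 1765
Minimum is at γ with total 1765 blocks.

γ, total 1765 blocks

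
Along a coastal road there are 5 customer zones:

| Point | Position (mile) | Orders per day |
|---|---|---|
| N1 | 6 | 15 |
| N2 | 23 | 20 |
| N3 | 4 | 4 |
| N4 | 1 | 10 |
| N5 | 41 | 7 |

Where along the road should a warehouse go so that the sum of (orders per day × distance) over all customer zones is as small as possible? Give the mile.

For a sum of weighted absolute distances on a line, the optimum is the weighted median (not the mean). Total weight W = 56; half-weight = 28.
Sort by position and accumulate weight:
  mile 1 (N4, w=10) → cum 10
  mile 4 (N3, w=4) → cum 14
  mile 6 (N1, w=15) → cum 29  ≥ 28 → median here
  mile 23 (N2, w=20) → cum 49
  mile 41 (N5, w=7) → cum 56
Optimal location: mile 6.

x = 6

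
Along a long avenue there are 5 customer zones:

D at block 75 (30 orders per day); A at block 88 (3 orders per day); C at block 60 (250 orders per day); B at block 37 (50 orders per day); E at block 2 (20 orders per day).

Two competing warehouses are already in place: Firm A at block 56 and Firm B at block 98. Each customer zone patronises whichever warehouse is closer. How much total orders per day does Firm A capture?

The indifferent point is the midpoint (56+98)/2 = 77; customer zones left of it (closer to Firm A at 56) go to Firm A, those right go to Firm B.
  E at 2 (w=20) → Firm A
  B at 37 (w=50) → Firm A
  C at 60 (w=250) → Firm A
  D at 75 (w=30) → Firm A
  A at 88 (w=3) → Firm B
Firm A captures 350; Firm B captures 3.

350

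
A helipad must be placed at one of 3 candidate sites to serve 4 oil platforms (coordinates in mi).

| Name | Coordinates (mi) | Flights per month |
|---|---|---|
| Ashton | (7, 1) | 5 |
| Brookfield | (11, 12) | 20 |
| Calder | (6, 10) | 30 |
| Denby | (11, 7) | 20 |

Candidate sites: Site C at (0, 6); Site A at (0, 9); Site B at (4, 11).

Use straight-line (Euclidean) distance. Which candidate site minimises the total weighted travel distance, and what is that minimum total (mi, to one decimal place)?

Total weighted distance at each candidate:
  Site C (0, 6): total = 730.9
  Site A (0, 9): total = 687.3
  Site B (4, 11): total = 422.0
Minimum is at Site B with total 422.0 mi.

Site B, total 422.0 mi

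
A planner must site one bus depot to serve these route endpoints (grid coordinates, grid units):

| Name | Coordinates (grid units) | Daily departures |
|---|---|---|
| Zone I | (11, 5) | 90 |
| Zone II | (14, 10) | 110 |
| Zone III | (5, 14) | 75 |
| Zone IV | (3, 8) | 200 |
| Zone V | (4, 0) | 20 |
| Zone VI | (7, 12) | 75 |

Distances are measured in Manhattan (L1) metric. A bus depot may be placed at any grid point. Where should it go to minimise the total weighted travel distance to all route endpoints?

(5, 8)

Manhattan distance separates: Σwᵢ(|x−xᵢ|+|y−yᵢ|) = Σwᵢ|x−xᵢ| + Σwᵢ|y−yᵢ|, so x and y are optimised independently as 1-D weighted medians.
Total weight W = 570; half = 285.
x-coordinate, sorted with cumulative weight:
  x=3 (Zone IV, w=200) cum 200
  x=4 (Zone V, w=20) cum 220
  x=5 (Zone III, w=75) cum 295  ← median
  x=7 (Zone VI, w=75) cum 370
  x=11 (Zone I, w=90) cum 460
  x=14 (Zone II, w=110) cum 570
⇒ x* = 5
y-coordinate, sorted with cumulative weight:
  y=0 (Zone V, w=20) cum 20
  y=5 (Zone I, w=90) cum 110
  y=8 (Zone IV, w=200) cum 310  ← median
  y=10 (Zone II, w=110) cum 420
  y=12 (Zone VI, w=75) cum 495
  y=14 (Zone III, w=75) cum 570
⇒ y* = 8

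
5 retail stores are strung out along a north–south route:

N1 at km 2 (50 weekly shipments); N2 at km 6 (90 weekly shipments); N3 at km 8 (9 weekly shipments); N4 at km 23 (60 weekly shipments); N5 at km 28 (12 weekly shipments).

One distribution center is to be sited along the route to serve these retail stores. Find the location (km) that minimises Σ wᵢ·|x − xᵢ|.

For a sum of weighted absolute distances on a line, the optimum is the weighted median (not the mean). Total weight W = 221; half-weight = 110.5.
Sort by position and accumulate weight:
  km 2 (N1, w=50) → cum 50
  km 6 (N2, w=90) → cum 140  ≥ 110.5 → median here
  km 8 (N3, w=9) → cum 149
  km 23 (N4, w=60) → cum 209
  km 28 (N5, w=12) → cum 221
Optimal location: km 6.

x = 6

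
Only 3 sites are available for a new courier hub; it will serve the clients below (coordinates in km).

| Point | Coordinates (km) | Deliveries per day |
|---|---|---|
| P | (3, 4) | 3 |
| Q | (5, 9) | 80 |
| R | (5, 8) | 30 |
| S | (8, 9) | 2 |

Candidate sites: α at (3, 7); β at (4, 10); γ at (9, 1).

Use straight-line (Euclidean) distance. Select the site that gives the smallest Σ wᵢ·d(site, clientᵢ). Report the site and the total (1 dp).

Total weighted distance at each candidate:
  α (3, 7): total = 313.1
  β (4, 10): total = 206.7
  γ (9, 1): total = 993.7
Minimum is at β with total 206.7 km.

β, total 206.7 km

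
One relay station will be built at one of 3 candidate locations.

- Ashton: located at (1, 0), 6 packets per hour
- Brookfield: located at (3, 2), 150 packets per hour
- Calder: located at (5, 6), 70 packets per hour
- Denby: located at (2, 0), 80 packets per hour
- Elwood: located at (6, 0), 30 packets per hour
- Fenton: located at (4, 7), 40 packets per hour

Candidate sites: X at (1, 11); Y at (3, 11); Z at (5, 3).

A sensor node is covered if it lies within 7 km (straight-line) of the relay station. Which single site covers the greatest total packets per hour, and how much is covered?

Z, covering 376

Coverage radius r = 7 km; a point is covered iff (Δx)²+(Δy)² ≤ 7² = 49.
  X (1, 11): covers {Calder, Fenton} → 110
  Y (3, 11): covers {Calder, Fenton} → 110
  Z (5, 3): covers {Ashton, Brookfield, Calder, Denby, Elwood, Fenton} → 376
Maximum coverage at Z: 376 packets per hour.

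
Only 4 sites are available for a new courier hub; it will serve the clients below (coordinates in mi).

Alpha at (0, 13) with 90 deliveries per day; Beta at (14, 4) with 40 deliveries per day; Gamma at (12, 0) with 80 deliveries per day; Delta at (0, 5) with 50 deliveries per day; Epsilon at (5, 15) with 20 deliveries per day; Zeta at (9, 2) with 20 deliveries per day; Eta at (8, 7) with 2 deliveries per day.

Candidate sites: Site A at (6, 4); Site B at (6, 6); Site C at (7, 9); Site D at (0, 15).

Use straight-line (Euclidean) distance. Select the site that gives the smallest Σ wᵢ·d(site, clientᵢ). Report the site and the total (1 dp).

Total weighted distance at each candidate:
  Site A (6, 4): total = 2474.8
  Site B (6, 6): total = 2428.1
  Site C (7, 9): total = 2573.0
  Site D (0, 15): total = 3367.8
Minimum is at Site B with total 2428.1 mi.

Site B, total 2428.1 mi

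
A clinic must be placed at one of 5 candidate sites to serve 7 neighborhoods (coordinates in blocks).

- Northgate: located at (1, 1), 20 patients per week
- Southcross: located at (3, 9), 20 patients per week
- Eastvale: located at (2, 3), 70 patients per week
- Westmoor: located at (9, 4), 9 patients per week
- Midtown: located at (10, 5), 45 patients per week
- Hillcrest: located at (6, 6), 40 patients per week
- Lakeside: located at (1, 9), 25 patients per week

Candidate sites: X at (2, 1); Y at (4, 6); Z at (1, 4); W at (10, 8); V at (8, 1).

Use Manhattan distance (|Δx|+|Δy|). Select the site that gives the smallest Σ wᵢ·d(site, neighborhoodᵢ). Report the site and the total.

Total weighted distance at each candidate:
  X (2, 1): total = 1555
  Y (4, 6): total = 1198
  Z (1, 4): total = 1267
  W (10, 8): total = 2060
  V (8, 1): total = 1921
Minimum is at Y with total 1198 blocks.

Y, total 1198 blocks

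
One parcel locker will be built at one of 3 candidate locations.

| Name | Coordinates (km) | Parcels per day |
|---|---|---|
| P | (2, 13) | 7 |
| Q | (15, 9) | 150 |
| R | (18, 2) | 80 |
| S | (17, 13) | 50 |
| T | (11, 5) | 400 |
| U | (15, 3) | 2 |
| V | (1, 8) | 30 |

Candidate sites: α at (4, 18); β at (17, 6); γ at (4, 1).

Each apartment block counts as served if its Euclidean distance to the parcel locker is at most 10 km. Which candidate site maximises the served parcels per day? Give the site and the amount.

β, covering 682

Coverage radius r = 10 km; a point is covered iff (Δx)²+(Δy)² ≤ 10² = 100.
  α (4, 18): covers {P} → 7
  β (17, 6): covers {Q, R, S, T, U} → 682
  γ (4, 1): covers {T, V} → 430
Maximum coverage at β: 682 parcels per day.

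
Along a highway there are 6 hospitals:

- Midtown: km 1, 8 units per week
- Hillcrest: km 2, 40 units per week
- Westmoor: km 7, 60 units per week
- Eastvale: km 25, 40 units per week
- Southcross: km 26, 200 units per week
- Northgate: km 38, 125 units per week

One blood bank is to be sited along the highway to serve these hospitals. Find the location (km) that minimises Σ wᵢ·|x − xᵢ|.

x = 26

For a sum of weighted absolute distances on a line, the optimum is the weighted median (not the mean). Total weight W = 473; half-weight = 236.5.
Sort by position and accumulate weight:
  km 1 (Midtown, w=8) → cum 8
  km 2 (Hillcrest, w=40) → cum 48
  km 7 (Westmoor, w=60) → cum 108
  km 25 (Eastvale, w=40) → cum 148
  km 26 (Southcross, w=200) → cum 348  ≥ 236.5 → median here
  km 38 (Northgate, w=125) → cum 473
Optimal location: km 26.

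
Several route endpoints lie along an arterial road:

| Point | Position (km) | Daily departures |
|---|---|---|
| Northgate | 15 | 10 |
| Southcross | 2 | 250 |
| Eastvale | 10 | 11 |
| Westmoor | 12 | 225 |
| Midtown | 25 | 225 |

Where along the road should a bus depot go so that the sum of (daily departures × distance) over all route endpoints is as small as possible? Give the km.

For a sum of weighted absolute distances on a line, the optimum is the weighted median (not the mean). Total weight W = 721; half-weight = 360.5.
Sort by position and accumulate weight:
  km 2 (Southcross, w=250) → cum 250
  km 10 (Eastvale, w=11) → cum 261
  km 12 (Westmoor, w=225) → cum 486  ≥ 360.5 → median here
  km 15 (Northgate, w=10) → cum 496
  km 25 (Midtown, w=225) → cum 721
Optimal location: km 12.

x = 12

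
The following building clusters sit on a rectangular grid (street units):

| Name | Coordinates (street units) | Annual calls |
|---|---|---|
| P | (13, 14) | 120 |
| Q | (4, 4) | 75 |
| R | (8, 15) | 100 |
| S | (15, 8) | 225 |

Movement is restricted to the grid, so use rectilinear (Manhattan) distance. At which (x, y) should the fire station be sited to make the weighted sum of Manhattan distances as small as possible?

Manhattan distance separates: Σwᵢ(|x−xᵢ|+|y−yᵢ|) = Σwᵢ|x−xᵢ| + Σwᵢ|y−yᵢ|, so x and y are optimised independently as 1-D weighted medians.
Total weight W = 520; half = 260.
x-coordinate, sorted with cumulative weight:
  x=4 (Q, w=75) cum 75
  x=8 (R, w=100) cum 175
  x=13 (P, w=120) cum 295  ← median
  x=15 (S, w=225) cum 520
⇒ x* = 13
y-coordinate, sorted with cumulative weight:
  y=4 (Q, w=75) cum 75
  y=8 (S, w=225) cum 300  ← median
  y=14 (P, w=120) cum 420
  y=15 (R, w=100) cum 520
⇒ y* = 8

(13, 8)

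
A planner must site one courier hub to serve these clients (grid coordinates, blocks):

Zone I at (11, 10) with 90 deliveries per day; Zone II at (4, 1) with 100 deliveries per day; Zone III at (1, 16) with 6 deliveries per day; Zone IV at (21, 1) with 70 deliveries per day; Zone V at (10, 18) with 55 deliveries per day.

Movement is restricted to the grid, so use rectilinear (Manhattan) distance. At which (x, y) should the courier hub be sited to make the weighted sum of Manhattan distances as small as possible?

(10, 1)

Manhattan distance separates: Σwᵢ(|x−xᵢ|+|y−yᵢ|) = Σwᵢ|x−xᵢ| + Σwᵢ|y−yᵢ|, so x and y are optimised independently as 1-D weighted medians.
Total weight W = 321; half = 160.5.
x-coordinate, sorted with cumulative weight:
  x=1 (Zone III, w=6) cum 6
  x=4 (Zone II, w=100) cum 106
  x=10 (Zone V, w=55) cum 161  ← median
  x=11 (Zone I, w=90) cum 251
  x=21 (Zone IV, w=70) cum 321
⇒ x* = 10
y-coordinate, sorted with cumulative weight:
  y=1 (Zone II, w=100) cum 100
  y=1 (Zone IV, w=70) cum 170  ← median
  y=10 (Zone I, w=90) cum 260
  y=16 (Zone III, w=6) cum 266
  y=18 (Zone V, w=55) cum 321
⇒ y* = 1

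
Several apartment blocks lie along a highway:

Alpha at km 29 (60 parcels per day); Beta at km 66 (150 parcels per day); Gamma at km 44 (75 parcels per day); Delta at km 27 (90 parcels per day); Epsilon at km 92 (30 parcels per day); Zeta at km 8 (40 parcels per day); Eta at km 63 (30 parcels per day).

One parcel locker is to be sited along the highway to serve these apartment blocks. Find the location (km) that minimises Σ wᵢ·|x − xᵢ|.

For a sum of weighted absolute distances on a line, the optimum is the weighted median (not the mean). Total weight W = 475; half-weight = 237.5.
Sort by position and accumulate weight:
  km 8 (Zeta, w=40) → cum 40
  km 27 (Delta, w=90) → cum 130
  km 29 (Alpha, w=60) → cum 190
  km 44 (Gamma, w=75) → cum 265  ≥ 237.5 → median here
  km 63 (Eta, w=30) → cum 295
  km 66 (Beta, w=150) → cum 445
  km 92 (Epsilon, w=30) → cum 475
Optimal location: km 44.

x = 44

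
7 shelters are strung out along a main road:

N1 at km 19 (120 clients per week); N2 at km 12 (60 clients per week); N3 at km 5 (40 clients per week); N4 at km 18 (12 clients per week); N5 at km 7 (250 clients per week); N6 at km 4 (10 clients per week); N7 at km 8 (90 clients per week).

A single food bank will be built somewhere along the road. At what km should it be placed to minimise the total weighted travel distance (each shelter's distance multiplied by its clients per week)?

For a sum of weighted absolute distances on a line, the optimum is the weighted median (not the mean). Total weight W = 582; half-weight = 291.
Sort by position and accumulate weight:
  km 4 (N6, w=10) → cum 10
  km 5 (N3, w=40) → cum 50
  km 7 (N5, w=250) → cum 300  ≥ 291 → median here
  km 8 (N7, w=90) → cum 390
  km 12 (N2, w=60) → cum 450
  km 18 (N4, w=12) → cum 462
  km 19 (N1, w=120) → cum 582
Optimal location: km 7.

x = 7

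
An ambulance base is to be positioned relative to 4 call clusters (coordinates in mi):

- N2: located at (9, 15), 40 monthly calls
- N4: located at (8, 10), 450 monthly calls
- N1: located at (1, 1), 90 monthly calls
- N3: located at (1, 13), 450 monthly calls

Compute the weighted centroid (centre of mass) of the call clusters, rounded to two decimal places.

The minimiser of Σwᵢ‖p−pᵢ‖² is the weighted centroid p* = (Σwᵢpᵢ)/(Σwᵢ).
Σwᵢ = 1030.
Σwᵢxᵢ = 40·9 + 450·8 + 90·1 + 450·1 = 4500.
Σwᵢyᵢ = 40·15 + 450·10 + 90·1 + 450·13 = 11040.
x* = 4500/1030 = 4.37, y* = 11040/1030 = 10.72.

(4.37, 10.72)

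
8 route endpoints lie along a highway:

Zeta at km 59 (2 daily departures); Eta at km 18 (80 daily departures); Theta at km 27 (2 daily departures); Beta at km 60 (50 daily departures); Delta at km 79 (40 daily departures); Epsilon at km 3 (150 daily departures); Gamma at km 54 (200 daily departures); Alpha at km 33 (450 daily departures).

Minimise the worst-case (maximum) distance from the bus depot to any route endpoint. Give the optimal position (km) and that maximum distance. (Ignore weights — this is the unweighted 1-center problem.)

location 41, max distance 38

The 1-center on a line is the midpoint of the two extreme points: leftmost at 3, rightmost at 79.
Optimal location = (3 + 79)/2 = 41; maximum distance = (79 − 3)/2 = 38.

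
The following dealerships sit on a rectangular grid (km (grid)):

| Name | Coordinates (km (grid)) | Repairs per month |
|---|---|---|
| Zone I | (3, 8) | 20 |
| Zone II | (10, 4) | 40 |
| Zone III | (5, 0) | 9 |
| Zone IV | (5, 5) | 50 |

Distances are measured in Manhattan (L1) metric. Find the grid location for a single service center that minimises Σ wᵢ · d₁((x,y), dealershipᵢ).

Manhattan distance separates: Σwᵢ(|x−xᵢ|+|y−yᵢ|) = Σwᵢ|x−xᵢ| + Σwᵢ|y−yᵢ|, so x and y are optimised independently as 1-D weighted medians.
Total weight W = 119; half = 59.5.
x-coordinate, sorted with cumulative weight:
  x=3 (Zone I, w=20) cum 20
  x=5 (Zone III, w=9) cum 29
  x=5 (Zone IV, w=50) cum 79  ← median
  x=10 (Zone II, w=40) cum 119
⇒ x* = 5
y-coordinate, sorted with cumulative weight:
  y=0 (Zone III, w=9) cum 9
  y=4 (Zone II, w=40) cum 49
  y=5 (Zone IV, w=50) cum 99  ← median
  y=8 (Zone I, w=20) cum 119
⇒ y* = 5

(5, 5)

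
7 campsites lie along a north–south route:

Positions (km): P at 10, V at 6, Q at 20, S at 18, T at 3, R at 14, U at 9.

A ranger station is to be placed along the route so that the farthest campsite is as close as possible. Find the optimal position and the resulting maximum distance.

The 1-center on a line is the midpoint of the two extreme points: leftmost at 3, rightmost at 20.
Optimal location = (3 + 20)/2 = 11.5; maximum distance = (20 − 3)/2 = 8.5.

location 11.5, max distance 8.5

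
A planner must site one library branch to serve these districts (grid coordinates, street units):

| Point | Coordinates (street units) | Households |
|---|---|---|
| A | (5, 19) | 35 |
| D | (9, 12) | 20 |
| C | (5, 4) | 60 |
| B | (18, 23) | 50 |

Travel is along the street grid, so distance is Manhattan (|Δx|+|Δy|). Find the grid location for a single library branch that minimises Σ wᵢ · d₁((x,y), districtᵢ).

(5, 19)

Manhattan distance separates: Σwᵢ(|x−xᵢ|+|y−yᵢ|) = Σwᵢ|x−xᵢ| + Σwᵢ|y−yᵢ|, so x and y are optimised independently as 1-D weighted medians.
Total weight W = 165; half = 82.5.
x-coordinate, sorted with cumulative weight:
  x=5 (A, w=35) cum 35
  x=5 (C, w=60) cum 95  ← median
  x=9 (D, w=20) cum 115
  x=18 (B, w=50) cum 165
⇒ x* = 5
y-coordinate, sorted with cumulative weight:
  y=4 (C, w=60) cum 60
  y=12 (D, w=20) cum 80
  y=19 (A, w=35) cum 115  ← median
  y=23 (B, w=50) cum 165
⇒ y* = 19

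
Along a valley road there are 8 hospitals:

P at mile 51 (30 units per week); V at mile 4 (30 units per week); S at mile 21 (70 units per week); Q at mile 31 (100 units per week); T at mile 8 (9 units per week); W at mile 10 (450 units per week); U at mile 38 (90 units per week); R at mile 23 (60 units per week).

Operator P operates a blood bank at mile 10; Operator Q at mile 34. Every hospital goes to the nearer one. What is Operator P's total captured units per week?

The indifferent point is the midpoint (10+34)/2 = 22; hospitals left of it (closer to Operator P at 10) go to Operator P, those right go to Operator Q.
  V at 4 (w=30) → Operator P
  T at 8 (w=9) → Operator P
  W at 10 (w=450) → Operator P
  S at 21 (w=70) → Operator P
  R at 23 (w=60) → Operator Q
  Q at 31 (w=100) → Operator Q
  U at 38 (w=90) → Operator Q
  P at 51 (w=30) → Operator Q
Operator P captures 559; Operator Q captures 280.

559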